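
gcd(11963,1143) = 1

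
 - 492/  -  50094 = 82/8349 =0.01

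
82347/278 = 82347/278 = 296.21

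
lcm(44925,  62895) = 314475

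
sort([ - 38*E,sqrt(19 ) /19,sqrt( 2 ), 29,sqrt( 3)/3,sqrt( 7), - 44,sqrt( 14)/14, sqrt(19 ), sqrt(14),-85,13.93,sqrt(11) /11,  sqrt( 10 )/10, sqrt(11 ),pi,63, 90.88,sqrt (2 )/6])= [ - 38*E ,  -  85,- 44 , sqrt( 19)/19,sqrt(2 ) /6 , sqrt (14)/14,sqrt (11 ) /11, sqrt( 10)/10, sqrt( 3)/3, sqrt(2),sqrt(7), pi, sqrt( 11), sqrt( 14),sqrt(19),13.93,  29,63,90.88]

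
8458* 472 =3992176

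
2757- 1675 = 1082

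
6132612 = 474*12938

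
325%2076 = 325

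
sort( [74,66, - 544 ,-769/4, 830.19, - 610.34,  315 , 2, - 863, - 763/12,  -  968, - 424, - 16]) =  [ - 968,-863, - 610.34,-544, - 424, - 769/4, - 763/12, - 16, 2 , 66,  74, 315,830.19 ] 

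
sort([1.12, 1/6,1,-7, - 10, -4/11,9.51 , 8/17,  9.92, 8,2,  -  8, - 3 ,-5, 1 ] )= [ - 10, - 8, -7,-5, -3, - 4/11,1/6 , 8/17, 1, 1,1.12, 2,8, 9.51, 9.92]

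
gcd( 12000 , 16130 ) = 10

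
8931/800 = 8931/800 = 11.16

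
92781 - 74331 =18450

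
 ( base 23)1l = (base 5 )134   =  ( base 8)54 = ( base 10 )44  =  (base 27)1H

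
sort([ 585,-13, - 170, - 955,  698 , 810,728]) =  [ - 955,-170, - 13,585, 698,728 , 810] 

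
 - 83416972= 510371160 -593788132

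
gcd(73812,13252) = 4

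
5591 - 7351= - 1760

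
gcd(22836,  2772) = 132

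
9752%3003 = 743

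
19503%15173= 4330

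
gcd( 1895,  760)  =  5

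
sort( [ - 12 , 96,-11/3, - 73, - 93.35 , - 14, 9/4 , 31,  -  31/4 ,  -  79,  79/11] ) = [- 93.35,-79, - 73,-14, - 12,  -  31/4, - 11/3,9/4, 79/11, 31 , 96] 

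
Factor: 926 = 2^1 * 463^1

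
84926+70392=155318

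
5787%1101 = 282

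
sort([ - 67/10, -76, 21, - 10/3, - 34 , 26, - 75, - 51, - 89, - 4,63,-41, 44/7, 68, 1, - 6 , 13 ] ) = [ - 89, - 76, - 75, - 51, - 41,  -  34, - 67/10, - 6, - 4, - 10/3, 1,44/7, 13,21, 26, 63,  68]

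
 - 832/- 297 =2+238/297 =2.80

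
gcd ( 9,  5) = 1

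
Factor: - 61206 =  -2^1 *3^1* 101^2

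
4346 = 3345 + 1001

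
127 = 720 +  - 593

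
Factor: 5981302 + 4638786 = 2^3*19^1*109^1*641^1 = 10620088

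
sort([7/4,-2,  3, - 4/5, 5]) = [ -2,-4/5, 7/4, 3, 5 ] 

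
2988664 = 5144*581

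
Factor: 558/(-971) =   -  2^1*3^2 *31^1*971^(  -  1 )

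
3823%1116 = 475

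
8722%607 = 224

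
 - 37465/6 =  - 6245 + 5/6 = - 6244.17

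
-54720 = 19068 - 73788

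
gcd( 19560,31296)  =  3912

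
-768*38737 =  - 29750016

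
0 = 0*580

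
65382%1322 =604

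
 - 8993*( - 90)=809370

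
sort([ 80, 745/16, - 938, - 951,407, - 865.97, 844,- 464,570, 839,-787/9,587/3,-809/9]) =[-951, - 938, -865.97, - 464,  -  809/9, - 787/9,745/16,80,587/3 , 407,570, 839,844] 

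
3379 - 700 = 2679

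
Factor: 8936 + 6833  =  15769 =13^1*1213^1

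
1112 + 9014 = 10126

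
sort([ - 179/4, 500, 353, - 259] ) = [ - 259,-179/4, 353, 500]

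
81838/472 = 40919/236 = 173.39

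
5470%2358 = 754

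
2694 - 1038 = 1656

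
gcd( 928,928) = 928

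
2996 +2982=5978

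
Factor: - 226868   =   - 2^2*43^1*1319^1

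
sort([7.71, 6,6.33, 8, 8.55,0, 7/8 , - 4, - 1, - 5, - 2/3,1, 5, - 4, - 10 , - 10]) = [  -  10, - 10, - 5, - 4, - 4, - 1, - 2/3,0, 7/8, 1, 5,6,6.33, 7.71 , 8,  8.55 ]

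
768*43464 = 33380352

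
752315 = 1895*397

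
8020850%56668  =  30662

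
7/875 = 1/125= 0.01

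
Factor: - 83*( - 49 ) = 4067  =  7^2*83^1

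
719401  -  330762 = 388639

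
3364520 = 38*88540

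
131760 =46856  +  84904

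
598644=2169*276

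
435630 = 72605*6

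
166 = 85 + 81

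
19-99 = - 80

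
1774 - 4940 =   -  3166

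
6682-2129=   4553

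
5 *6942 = 34710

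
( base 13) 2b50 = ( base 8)14256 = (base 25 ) a2i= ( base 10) 6318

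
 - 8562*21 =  - 179802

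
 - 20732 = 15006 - 35738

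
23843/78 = 23843/78 = 305.68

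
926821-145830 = 780991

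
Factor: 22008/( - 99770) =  - 2^2*3^1*5^( - 1)*7^1*11^( - 1)*131^1*907^( - 1) = - 11004/49885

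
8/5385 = 8/5385 = 0.00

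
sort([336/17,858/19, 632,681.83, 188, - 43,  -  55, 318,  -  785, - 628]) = [ - 785,-628, - 55, - 43, 336/17,858/19, 188, 318, 632, 681.83 ]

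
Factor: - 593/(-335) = 5^( - 1)*67^( - 1 )*593^1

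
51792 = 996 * 52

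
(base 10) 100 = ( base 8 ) 144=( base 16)64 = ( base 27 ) 3j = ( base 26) 3m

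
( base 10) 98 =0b1100010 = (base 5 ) 343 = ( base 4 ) 1202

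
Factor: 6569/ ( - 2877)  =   - 3^( - 1 )*7^( - 1)*137^ ( - 1 )*6569^1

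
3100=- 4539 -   -  7639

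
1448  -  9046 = -7598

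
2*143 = 286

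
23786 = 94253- 70467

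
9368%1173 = 1157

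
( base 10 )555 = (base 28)jn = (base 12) 3a3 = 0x22b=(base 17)1FB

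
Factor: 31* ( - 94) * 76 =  - 2^3 *19^1*31^1*47^1 = -221464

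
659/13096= 659/13096 = 0.05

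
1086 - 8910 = -7824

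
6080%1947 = 239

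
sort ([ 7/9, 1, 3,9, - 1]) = [ - 1,7/9,1, 3,9]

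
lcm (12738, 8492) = 25476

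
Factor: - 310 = -2^1*5^1*31^1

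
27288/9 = 3032 = 3032.00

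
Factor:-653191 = -7^1*11^1 * 17^1*499^1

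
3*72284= 216852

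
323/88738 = 323/88738 = 0.00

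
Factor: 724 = 2^2*181^1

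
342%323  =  19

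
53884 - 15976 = 37908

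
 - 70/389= - 1 + 319/389 = -0.18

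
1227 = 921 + 306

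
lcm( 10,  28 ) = 140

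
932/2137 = 932/2137 = 0.44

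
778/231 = 3 + 85/231 = 3.37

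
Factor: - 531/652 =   -  2^( - 2)*3^2 * 59^1*163^( - 1)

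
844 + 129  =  973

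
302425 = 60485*5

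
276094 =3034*91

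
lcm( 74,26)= 962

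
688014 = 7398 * 93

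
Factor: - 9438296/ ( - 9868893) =2^3*3^(- 1 )*7^1 *168541^1*3289631^( - 1) 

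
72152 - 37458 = 34694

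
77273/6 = 12878 + 5/6 = 12878.83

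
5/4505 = 1/901= 0.00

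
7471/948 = 7471/948 =7.88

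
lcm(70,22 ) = 770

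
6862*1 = 6862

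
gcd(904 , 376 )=8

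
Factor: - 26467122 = -2^1* 3^1*11^1 * 401017^1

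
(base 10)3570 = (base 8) 6762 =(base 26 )578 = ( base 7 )13260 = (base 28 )4FE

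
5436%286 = 2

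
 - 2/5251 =- 1 +5249/5251 = - 0.00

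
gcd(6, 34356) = 6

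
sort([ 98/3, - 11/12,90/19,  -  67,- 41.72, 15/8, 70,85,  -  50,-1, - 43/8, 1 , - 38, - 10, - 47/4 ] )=[-67, - 50, - 41.72, - 38, - 47/4,-10, - 43/8,-1, - 11/12, 1, 15/8, 90/19, 98/3,70,85] 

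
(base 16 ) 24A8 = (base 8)22250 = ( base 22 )j8c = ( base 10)9384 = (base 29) b4h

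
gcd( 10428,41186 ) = 2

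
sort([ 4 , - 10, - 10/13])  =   [ - 10, - 10/13 , 4]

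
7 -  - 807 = 814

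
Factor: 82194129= 3^3*1493^1*2039^1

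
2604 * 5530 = 14400120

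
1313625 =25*52545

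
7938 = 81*98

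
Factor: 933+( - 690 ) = 3^5 = 243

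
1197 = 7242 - 6045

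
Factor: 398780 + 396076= 794856 = 2^3*3^1* 33119^1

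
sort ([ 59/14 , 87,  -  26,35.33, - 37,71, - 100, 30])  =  [ - 100, - 37, - 26,59/14, 30,  35.33,71,87]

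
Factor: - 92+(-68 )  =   - 160 = -  2^5*5^1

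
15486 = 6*2581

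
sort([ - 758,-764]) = [ -764,-758]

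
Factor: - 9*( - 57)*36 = 2^2*3^5*19^1 = 18468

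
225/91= 2 + 43/91 = 2.47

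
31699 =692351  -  660652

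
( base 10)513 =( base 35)EN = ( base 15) 243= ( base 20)15D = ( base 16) 201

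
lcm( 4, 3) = 12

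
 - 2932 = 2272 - 5204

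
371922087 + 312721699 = 684643786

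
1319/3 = 1319/3 = 439.67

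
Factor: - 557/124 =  - 2^( - 2 )*31^( - 1 )*557^1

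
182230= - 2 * ( - 91115) 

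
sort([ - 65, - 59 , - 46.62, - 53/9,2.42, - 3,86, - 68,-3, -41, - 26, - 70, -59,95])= [ - 70 ,- 68 ,  -  65,-59, - 59  ,-46.62, - 41, - 26, - 53/9, - 3, - 3 , 2.42,86,  95]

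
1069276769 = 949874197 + 119402572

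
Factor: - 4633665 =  - 3^1 * 5^1 * 541^1*571^1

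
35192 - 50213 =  - 15021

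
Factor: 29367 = 3^2 * 13^1*251^1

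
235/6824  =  235/6824 = 0.03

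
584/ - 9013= - 1+8429/9013 = - 0.06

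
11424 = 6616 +4808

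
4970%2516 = 2454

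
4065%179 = 127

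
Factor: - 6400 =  - 2^8*5^2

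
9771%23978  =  9771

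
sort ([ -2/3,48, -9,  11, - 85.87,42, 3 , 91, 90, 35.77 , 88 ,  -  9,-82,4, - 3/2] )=[ - 85.87, - 82, - 9, - 9, - 3/2,  -  2/3 , 3 , 4, 11, 35.77 , 42, 48 , 88, 90, 91]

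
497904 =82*6072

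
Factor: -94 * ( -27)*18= 2^2*3^5*47^1=45684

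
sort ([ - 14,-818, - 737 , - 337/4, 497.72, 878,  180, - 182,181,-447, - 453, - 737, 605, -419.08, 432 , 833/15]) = [  -  818,  -  737  , - 737,-453, - 447, - 419.08 , - 182, - 337/4, - 14,  833/15, 180,181,432, 497.72,605, 878]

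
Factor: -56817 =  - 3^2 * 59^1 * 107^1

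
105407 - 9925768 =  - 9820361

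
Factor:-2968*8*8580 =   -  2^8*3^1*5^1*7^1*11^1*13^1*53^1= - 203723520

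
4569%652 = 5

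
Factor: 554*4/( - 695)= - 2^3*5^( - 1)*139^( - 1 )*277^1 = -2216/695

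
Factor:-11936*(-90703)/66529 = 2^5 * 373^1*66529^(-1) * 90703^1=1082631008/66529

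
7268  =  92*79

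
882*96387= 85013334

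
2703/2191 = 2703/2191= 1.23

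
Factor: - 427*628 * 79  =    -  21184324= - 2^2*7^1* 61^1*79^1*157^1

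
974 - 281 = 693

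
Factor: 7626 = 2^1*3^1*31^1*41^1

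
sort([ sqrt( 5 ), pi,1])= [ 1 , sqrt ( 5),  pi]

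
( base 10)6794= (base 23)CJ9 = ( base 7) 25544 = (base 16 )1A8A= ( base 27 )98H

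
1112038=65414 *17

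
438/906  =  73/151 = 0.48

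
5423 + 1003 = 6426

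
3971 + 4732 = 8703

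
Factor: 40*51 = 2^3 *3^1*5^1*17^1 = 2040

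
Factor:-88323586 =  - 2^1*13^1*1559^1*2179^1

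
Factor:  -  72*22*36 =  - 2^6*3^4*11^1 = - 57024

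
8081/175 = 46 + 31/175 = 46.18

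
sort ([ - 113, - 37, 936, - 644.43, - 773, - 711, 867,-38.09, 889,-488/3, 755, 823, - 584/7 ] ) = [ - 773, - 711, -644.43, - 488/3, - 113, - 584/7, - 38.09, - 37,755,823, 867, 889,  936]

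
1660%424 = 388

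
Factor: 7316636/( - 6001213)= - 2^2*109^(- 1 )*211^1*8669^1*55057^( -1)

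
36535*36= 1315260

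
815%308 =199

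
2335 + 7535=9870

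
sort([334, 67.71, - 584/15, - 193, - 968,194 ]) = [ - 968, - 193,-584/15,67.71 , 194,334 ] 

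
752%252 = 248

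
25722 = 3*8574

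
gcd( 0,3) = 3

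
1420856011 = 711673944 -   -  709182067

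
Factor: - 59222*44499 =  - 2635319778  =  - 2^1*3^1 * 7^1* 13^1 * 163^1*29611^1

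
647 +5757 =6404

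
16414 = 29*566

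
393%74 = 23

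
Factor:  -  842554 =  - 2^1 * 17^1*24781^1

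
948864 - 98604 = 850260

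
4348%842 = 138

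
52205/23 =52205/23= 2269.78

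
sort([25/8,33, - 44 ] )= [-44, 25/8,  33 ] 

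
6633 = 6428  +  205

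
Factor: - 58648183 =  -11^1*23^1 *59^1*3929^1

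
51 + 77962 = 78013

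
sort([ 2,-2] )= [ - 2,2] 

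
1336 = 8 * 167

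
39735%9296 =2551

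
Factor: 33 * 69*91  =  207207 = 3^2 * 7^1*11^1*13^1*23^1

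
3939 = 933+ 3006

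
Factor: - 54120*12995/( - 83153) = 2^3  *3^1*5^2*7^ (-2 )*11^1*23^1*41^1*113^1 *1697^ ( - 1)   =  703289400/83153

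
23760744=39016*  609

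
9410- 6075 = 3335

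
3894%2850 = 1044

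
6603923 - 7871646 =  - 1267723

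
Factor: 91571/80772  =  2^( - 2 )*3^( - 1)*53^( - 1)*127^( - 1 )*91571^1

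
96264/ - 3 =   -  32088/1= -  32088.00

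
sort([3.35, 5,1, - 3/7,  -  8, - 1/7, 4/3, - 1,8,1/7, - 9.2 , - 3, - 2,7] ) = [ - 9.2, - 8, - 3, - 2, - 1, - 3/7,  -  1/7,1/7, 1,4/3,3.35,5, 7,8]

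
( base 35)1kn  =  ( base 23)3fg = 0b11110011100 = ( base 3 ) 2200011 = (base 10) 1948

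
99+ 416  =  515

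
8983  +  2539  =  11522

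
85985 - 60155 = 25830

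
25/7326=25/7326 =0.00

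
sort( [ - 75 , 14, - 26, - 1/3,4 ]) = [ - 75, - 26, - 1/3, 4, 14]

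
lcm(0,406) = 0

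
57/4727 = 57/4727  =  0.01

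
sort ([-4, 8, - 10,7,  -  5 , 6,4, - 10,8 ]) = [-10,-10, - 5,  -  4, 4,6,7,8,8]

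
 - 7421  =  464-7885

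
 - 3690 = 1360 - 5050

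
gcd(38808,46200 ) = 1848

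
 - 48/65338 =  - 24/32669 = - 0.00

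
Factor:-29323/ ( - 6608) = 2^( - 4)*71^1 = 71/16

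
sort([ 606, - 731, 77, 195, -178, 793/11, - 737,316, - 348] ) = [- 737,-731, - 348,  -  178,793/11, 77,195, 316,606]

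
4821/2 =2410 + 1/2 = 2410.50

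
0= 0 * 22108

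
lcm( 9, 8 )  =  72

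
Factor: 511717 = 17^1*31^1*971^1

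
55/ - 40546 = -5/3686 = - 0.00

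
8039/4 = 2009 + 3/4 = 2009.75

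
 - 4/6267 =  - 4/6267 = - 0.00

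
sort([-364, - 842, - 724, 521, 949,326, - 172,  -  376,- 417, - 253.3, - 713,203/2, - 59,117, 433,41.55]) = [ - 842, - 724, - 713,-417 , - 376, - 364, - 253.3, - 172, - 59, 41.55, 203/2,117,  326,433,521,949 ]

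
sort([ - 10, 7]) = [-10, 7 ]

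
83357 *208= 17338256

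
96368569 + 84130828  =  180499397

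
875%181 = 151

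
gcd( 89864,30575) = 1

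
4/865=4/865 = 0.00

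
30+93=123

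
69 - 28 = 41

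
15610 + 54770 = 70380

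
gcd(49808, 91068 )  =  4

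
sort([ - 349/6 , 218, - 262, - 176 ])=[  -  262, - 176, - 349/6, 218]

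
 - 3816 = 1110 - 4926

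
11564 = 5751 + 5813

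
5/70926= 5/70926 = 0.00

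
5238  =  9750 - 4512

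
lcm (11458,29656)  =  504152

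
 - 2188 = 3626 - 5814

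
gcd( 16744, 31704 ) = 8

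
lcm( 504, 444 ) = 18648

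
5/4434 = 5/4434= 0.00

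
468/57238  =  234/28619 = 0.01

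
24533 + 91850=116383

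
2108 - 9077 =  - 6969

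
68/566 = 34/283 =0.12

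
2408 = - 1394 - -3802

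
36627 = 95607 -58980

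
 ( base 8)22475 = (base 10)9533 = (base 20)13GD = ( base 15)2C58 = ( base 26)e2h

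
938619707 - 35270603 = 903349104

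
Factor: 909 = 3^2*101^1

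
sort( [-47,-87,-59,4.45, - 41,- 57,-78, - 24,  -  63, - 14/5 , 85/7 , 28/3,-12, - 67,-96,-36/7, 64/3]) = [ - 96, -87, - 78, - 67, - 63,- 59, - 57, - 47, - 41, - 24, - 12,-36/7,-14/5, 4.45, 28/3,85/7, 64/3 ] 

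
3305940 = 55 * 60108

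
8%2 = 0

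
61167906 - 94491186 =-33323280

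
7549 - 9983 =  - 2434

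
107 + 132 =239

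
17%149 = 17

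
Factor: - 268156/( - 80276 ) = 157/47 = 47^( - 1 ) * 157^1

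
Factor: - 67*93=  - 3^1*31^1*67^1 = -6231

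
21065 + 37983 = 59048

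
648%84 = 60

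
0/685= 0 = 0.00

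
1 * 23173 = 23173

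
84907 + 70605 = 155512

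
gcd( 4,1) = 1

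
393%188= 17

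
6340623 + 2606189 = 8946812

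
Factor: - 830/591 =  - 2^1*3^( - 1)*5^1*83^1 * 197^( - 1)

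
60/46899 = 20/15633 =0.00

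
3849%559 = 495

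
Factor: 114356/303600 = 113/300 =2^( - 2 )*3^( - 1)*5^( - 2)*113^1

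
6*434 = 2604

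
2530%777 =199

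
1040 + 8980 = 10020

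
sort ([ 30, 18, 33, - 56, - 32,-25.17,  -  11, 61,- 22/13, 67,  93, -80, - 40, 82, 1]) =[ - 80 ,- 56, - 40,-32, -25.17, - 11, -22/13,1,18, 30,33,  61 , 67 , 82, 93]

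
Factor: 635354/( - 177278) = -491/137 =- 137^( - 1 )*491^1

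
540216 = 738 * 732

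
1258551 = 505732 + 752819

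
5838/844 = 2919/422 = 6.92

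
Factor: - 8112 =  - 2^4 * 3^1*13^2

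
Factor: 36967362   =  2^1*3^1*1061^1*5807^1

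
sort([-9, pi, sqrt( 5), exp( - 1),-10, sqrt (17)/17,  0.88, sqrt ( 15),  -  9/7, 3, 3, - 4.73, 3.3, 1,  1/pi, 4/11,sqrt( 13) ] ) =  [ - 10, - 9,-4.73,-9/7, sqrt( 17 ) /17, 1/pi,4/11,exp( - 1), 0.88,1, sqrt( 5),3, 3, pi, 3.3, sqrt( 13),sqrt( 15)]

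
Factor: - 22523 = -101^1 * 223^1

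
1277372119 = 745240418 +532131701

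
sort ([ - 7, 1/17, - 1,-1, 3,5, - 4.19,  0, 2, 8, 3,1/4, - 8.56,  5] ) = [-8.56 ,  -  7, - 4.19,-1, - 1, 0,1/17,1/4,2 , 3,3,5,5,8 ] 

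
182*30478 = 5546996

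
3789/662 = 5+479/662  =  5.72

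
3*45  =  135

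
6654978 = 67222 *99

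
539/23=539/23 = 23.43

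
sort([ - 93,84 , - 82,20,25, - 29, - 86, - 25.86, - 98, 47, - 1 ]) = [ - 98, - 93, -86,-82, - 29 , - 25.86 , - 1,20, 25,  47,84 ]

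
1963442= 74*26533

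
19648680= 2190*8972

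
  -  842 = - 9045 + 8203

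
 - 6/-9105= 2/3035=0.00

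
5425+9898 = 15323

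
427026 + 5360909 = 5787935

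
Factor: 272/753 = 2^4 * 3^( - 1)*17^1*251^( - 1 ) 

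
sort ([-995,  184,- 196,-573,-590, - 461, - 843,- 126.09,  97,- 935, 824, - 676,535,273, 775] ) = [-995, - 935, - 843 ,-676,-590 ,-573,-461, - 196,-126.09,  97, 184, 273,535,775,824 ]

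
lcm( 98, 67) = 6566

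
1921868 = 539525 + 1382343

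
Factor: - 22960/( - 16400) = 7/5  =  5^(- 1)*7^1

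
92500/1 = 92500 = 92500.00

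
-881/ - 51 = 881/51 = 17.27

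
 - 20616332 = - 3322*6206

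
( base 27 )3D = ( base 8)136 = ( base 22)46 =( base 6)234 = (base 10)94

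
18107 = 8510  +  9597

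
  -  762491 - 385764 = - 1148255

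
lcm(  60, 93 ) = 1860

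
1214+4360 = 5574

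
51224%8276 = 1568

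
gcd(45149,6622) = 1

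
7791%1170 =771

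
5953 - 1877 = 4076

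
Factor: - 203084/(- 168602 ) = 14506/12043= 2^1*7253^1*12043^( - 1)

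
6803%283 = 11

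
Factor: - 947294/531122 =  - 265561^( - 1 )*473647^1 =- 473647/265561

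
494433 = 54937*9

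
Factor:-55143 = -3^2 * 11^1*557^1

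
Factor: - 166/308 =-83/154 =-2^(  -  1) *7^(  -  1 )*11^( - 1 )*83^1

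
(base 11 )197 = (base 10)227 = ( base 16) E3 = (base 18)cb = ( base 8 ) 343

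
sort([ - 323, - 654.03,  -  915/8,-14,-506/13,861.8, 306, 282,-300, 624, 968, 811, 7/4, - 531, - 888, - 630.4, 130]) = [ - 888 ,-654.03,-630.4,-531, - 323, - 300, - 915/8,-506/13,-14, 7/4 , 130, 282, 306, 624, 811,861.8 , 968 ]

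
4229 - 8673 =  - 4444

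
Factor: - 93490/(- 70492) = 2^( - 1 ) * 5^1 * 9349^1 * 17623^ ( - 1 ) = 46745/35246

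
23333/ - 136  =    -  23333/136= - 171.57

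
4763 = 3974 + 789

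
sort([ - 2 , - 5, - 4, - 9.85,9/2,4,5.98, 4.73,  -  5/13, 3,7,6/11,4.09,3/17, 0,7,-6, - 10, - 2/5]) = [-10,-9.85,-6, - 5,-4,-2 , - 2/5, - 5/13 , 0,3/17 , 6/11, 3,4, 4.09,9/2,4.73,5.98,7,7]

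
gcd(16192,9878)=22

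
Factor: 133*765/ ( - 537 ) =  - 33915/179 = - 3^1*5^1*7^1*17^1*19^1*179^( - 1) 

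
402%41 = 33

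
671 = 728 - 57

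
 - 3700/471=  -  3700/471 = -7.86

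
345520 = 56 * 6170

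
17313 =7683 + 9630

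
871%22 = 13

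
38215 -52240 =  - 14025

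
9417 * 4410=41528970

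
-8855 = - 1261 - 7594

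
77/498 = 77/498  =  0.15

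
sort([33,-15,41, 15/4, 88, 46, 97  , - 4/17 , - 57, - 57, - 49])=[  -  57, - 57,-49, - 15, - 4/17,15/4,33, 41,  46, 88, 97]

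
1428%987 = 441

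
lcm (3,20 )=60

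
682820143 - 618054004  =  64766139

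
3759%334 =85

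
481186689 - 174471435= 306715254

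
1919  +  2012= 3931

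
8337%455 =147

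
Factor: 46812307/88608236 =2^( - 2) * 23^( - 1 )*197^( - 1)*4889^(-1 )*6211^1*7537^1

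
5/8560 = 1/1712  =  0.00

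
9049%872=329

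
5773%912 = 301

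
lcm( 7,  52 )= 364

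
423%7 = 3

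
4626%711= 360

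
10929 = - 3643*( - 3)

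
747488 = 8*93436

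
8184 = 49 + 8135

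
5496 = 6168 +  - 672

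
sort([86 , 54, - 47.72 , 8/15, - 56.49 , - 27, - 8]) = [ - 56.49, - 47.72, - 27, - 8,8/15,54, 86] 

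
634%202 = 28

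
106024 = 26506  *4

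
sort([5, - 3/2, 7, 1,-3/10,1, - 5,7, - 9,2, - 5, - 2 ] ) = [ - 9,-5, -5, - 2, - 3/2, - 3/10, 1, 1, 2, 5, 7, 7]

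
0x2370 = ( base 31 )9dk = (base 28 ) BG0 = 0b10001101110000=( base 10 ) 9072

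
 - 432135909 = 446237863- 878373772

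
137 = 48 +89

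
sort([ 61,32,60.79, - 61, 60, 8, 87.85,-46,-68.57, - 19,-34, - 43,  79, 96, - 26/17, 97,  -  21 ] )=[-68.57, - 61,-46,-43,-34,  -  21,  -  19, - 26/17, 8, 32, 60, 60.79, 61, 79, 87.85, 96,97]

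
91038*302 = 27493476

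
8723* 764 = 6664372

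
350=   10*35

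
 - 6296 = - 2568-3728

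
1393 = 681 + 712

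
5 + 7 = 12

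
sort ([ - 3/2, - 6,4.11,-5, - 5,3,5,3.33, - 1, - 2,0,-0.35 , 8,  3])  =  [-6, - 5,-5, - 2, - 3/2, - 1,-0.35,0,3,3, 3.33  ,  4.11,5,8 ]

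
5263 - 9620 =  - 4357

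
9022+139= 9161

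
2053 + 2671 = 4724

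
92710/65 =1426 + 4/13 = 1426.31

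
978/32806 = 489/16403 = 0.03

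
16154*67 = 1082318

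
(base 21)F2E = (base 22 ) DH5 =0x1a0f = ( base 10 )6671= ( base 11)5015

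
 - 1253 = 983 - 2236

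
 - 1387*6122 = -8491214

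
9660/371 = 26 + 2/53= 26.04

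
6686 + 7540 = 14226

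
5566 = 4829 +737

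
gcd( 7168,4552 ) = 8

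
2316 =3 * 772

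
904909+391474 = 1296383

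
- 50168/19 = -2641+11/19 = -2640.42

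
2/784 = 1/392 = 0.00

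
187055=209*895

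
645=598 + 47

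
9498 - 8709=789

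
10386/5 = 2077 + 1/5 = 2077.20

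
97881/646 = 151  +  335/646= 151.52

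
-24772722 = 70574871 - 95347593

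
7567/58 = 130 + 27/58 = 130.47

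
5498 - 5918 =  - 420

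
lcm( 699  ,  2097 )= 2097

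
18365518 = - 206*( - 89153)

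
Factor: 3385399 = 3385399^1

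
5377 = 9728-4351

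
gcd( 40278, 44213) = 1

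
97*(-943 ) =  - 91471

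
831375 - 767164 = 64211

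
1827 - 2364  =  -537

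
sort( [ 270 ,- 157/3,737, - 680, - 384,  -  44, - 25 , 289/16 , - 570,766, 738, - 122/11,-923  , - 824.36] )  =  [ - 923, - 824.36, - 680,-570, - 384, - 157/3, - 44 , - 25, - 122/11,289/16 , 270,737,  738, 766 ]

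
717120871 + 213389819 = 930510690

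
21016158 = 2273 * 9246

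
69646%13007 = 4611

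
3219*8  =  25752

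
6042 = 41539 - 35497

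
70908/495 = 143 + 41/165 = 143.25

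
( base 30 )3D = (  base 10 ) 103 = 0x67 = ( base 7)205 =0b1100111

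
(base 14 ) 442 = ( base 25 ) 18h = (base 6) 3522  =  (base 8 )1512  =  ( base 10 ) 842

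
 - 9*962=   -  8658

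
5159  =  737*7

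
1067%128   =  43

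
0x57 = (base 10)87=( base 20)47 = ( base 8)127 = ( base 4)1113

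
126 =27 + 99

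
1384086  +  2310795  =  3694881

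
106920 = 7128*15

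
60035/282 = 60035/282  =  212.89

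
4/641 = 4/641 = 0.01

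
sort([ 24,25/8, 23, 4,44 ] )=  [25/8, 4,23,24,44 ] 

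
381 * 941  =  358521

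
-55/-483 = 55/483  =  0.11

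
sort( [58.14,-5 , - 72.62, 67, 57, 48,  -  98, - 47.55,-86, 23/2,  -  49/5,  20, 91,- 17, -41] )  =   [ - 98, - 86,- 72.62,-47.55,-41, - 17, - 49/5, - 5, 23/2, 20,48,  57, 58.14,67, 91 ]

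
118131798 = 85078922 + 33052876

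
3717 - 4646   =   - 929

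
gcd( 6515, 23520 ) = 5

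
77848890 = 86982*895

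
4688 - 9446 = - 4758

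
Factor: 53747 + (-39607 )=2^2*5^1 * 7^1*101^1 = 14140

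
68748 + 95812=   164560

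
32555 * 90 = 2929950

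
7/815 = 7/815 = 0.01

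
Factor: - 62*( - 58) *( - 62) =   -  2^3*29^1*31^2 = - 222952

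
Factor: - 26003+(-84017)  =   - 2^2*5^1 * 5501^1 = -110020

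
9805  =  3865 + 5940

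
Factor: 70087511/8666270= 2^( - 1 )*5^(-1 )*13^2*61^( -1)*229^1*1811^1*14207^ (-1)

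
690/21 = 32 + 6/7 = 32.86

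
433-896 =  - 463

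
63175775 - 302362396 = - 239186621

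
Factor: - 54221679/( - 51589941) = 3^1 * 13^( - 1)*457^1*521^( - 1 )*2539^(  -  1)*13183^1 = 18073893/17196647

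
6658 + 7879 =14537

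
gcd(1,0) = 1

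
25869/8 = 25869/8 = 3233.62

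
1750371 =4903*357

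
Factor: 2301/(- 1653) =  -767/551=-  13^1 * 19^ (-1) * 29^( - 1) * 59^1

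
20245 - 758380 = -738135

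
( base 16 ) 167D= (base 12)33B9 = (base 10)5757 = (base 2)1011001111101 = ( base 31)5UM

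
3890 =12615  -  8725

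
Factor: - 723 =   -  3^1 * 241^1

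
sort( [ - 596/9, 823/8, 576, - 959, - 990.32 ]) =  [ -990.32,- 959,-596/9 , 823/8, 576] 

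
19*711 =13509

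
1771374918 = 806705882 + 964669036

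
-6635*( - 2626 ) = 17423510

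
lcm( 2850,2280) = 11400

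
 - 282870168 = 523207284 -806077452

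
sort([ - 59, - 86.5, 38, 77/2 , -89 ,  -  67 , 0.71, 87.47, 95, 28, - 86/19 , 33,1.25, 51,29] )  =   [ - 89, - 86.5, -67, - 59,-86/19, 0.71, 1.25, 28, 29, 33, 38,77/2,51,87.47,95] 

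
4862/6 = 810  +  1/3 = 810.33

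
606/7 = 606/7 = 86.57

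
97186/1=97186= 97186.00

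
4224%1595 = 1034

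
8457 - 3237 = 5220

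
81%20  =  1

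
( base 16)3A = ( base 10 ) 58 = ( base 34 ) 1O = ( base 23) 2C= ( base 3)2011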